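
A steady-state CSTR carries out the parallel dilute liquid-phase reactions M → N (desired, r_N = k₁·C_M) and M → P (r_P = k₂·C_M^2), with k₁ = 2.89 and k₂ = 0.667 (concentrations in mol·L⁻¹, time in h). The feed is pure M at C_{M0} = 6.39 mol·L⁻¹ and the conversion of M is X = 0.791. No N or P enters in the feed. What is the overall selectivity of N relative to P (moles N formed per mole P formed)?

Exit C_M = C_{M0}(1−X) = 6.39×0.209 = 1.336 mol·L⁻¹.
A CSTR operates uniformly at the exit composition, giving r_N = 3.860 and r_P = 1.190 (each k·C_M^n at C_M = 1.336).
Overall selectivity = C_N/C_P = r_Nτ/(r_Pτ) = r_N/r_P = 3.24.

3.24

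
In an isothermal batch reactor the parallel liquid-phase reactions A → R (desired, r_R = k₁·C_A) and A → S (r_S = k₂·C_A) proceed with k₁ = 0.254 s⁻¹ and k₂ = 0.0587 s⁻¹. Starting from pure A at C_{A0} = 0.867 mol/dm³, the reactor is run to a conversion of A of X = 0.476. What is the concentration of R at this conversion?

C_A = C_{A0}(1−X) = 0.4543 mol/dm³.
Both paths are first order in A, so the instantaneous fraction to R is constant: dC_R/d(−C_A) = k₁/(k₁+k₂) = 0.8123.
C_R = 0.8123·(C_{A0}−C_A) = 0.8123×0.4127 = 0.335 mol/dm³.

0.335 mol/dm³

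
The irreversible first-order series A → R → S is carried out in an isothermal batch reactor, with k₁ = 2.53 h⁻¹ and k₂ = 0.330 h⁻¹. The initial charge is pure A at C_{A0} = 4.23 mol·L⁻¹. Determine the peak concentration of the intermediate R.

3.12 mol·L⁻¹

For a first-order series the maximum intermediate yield is C_{R,max}/C_{A0} = (k₁/k₂)^[k₂/(k₂−k₁)].
= (2.53/0.330)^(0.330/(0.330−2.53)) = (7.667)^(-0.1500) = 0.7367.
C_{R,max} = 0.7367×4.23 = 3.12 mol·L⁻¹.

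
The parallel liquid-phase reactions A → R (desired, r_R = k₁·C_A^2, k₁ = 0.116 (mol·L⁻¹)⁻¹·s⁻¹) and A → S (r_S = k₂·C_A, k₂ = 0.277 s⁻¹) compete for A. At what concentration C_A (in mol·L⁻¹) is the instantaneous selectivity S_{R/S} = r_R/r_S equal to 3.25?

S_{R/S} = (k₁/k₂)·C_A ⇒ C_A = S·k₂/k₁.
= 3.25×0.277/0.116 = 7.76 mol·L⁻¹.

7.76 mol·L⁻¹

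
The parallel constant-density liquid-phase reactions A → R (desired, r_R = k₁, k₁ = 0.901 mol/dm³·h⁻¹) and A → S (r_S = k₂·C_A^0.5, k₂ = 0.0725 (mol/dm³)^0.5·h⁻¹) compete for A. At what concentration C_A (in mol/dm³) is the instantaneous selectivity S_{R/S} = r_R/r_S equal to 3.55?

S_{R/S} = (k₁/k₂)·C_A^-0.5 ⇒ C_A = (S·k₂/k₁)^(-2).
= (3.55×0.0725/0.901)^(-2) = (0.2857)^(-2) = 12.3 mol/dm³.

12.3 mol/dm³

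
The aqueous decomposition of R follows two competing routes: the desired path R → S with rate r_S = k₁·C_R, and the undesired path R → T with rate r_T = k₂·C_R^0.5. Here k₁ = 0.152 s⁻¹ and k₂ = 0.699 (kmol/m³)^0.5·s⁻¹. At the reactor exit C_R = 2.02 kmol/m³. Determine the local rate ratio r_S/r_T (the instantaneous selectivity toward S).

S_{S/T} = r_S/r_T = (k₁·C_R)/(k₂·C_R^0.5) = (k₁/k₂)·C_R^0.5.
= (0.152×2.020) / (0.699×2.020^0.5) = 0.3070/0.9935 = 0.309.
Since the desired path is higher order in R, keeping C_R high (PFR or concentrated feed) favours S.

0.309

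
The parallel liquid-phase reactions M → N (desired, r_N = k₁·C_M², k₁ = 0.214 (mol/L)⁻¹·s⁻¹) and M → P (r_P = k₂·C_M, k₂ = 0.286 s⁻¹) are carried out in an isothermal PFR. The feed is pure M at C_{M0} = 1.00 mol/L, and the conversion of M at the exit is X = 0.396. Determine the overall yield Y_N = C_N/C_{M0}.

0.148

C_M = C_{M0}(1−X) = 0.6040 mol/L.
Along a PFR/batch, dC_P/dC_M = −r_P/(r_N+r_P) = −k₂/(k₂+k₁·C_M).
Integrating from C_{M0} to C_M: C_P = (0.286/0.214)·ln[(0.286+0.214·1.00)/(0.286+0.214·0.604)] = 1.336·ln(0.5000/0.4153) = 0.2482 mol/L.
Then C_N = (C_{M0}−C_M) − C_P = 0.3960 − 0.2482 = 0.1478 mol/L.
Y_N = C_N/C_{M0} = 0.1478/1.00 = 0.148.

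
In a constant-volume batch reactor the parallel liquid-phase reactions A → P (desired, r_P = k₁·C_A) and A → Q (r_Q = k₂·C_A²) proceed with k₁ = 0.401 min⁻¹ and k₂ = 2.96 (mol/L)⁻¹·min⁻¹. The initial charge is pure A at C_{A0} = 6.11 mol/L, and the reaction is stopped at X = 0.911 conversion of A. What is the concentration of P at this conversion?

C_A = C_{A0}(1−X) = 0.5438 mol/L.
Along a PFR/batch, dC_P/dC_A = −r_P/(r_P+r_Q) = −k₁/(k₁+k₂·C_A).
Integrating from C_{A0} to C_A: C_P = (0.401/2.96)·ln[(0.401+2.96·6.11)/(0.401+2.96·0.544)] = 0.1355·ln(18.49/2.011) = 0.3006 mol/L.

0.301 mol/L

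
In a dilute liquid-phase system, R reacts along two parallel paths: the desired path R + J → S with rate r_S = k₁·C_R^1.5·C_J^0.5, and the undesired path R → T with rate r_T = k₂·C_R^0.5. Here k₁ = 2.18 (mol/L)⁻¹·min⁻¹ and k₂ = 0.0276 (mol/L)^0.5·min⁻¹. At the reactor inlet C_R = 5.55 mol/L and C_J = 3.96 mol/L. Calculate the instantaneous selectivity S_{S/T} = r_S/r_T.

S_{S/T} = r_S/r_T = (k₁·C_R^1.5·C_J^0.5)/(k₂·C_R^0.5) = (k₁/k₂)·C_R·C_J^0.5.
= (2.18×5.550^1.5×3.960^0.5) / (0.0276×5.550^0.5) = 56.72/0.06502 = 872.
Since the desired path is higher order in R, keeping C_R high (PFR or concentrated feed) favours S.

872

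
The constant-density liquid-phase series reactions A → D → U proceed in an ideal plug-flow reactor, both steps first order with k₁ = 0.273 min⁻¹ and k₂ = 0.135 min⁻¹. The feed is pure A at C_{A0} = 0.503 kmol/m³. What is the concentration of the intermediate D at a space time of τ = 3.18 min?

0.230 kmol/m³

The intermediate concentration in a first-order A→B→C sequence is C_D = k₁C_{A0}(e^(−k₁τ) − e^(−k₂τ))/(k₂−k₁).
e^(−k₁τ) = e^(−0.273×3.18) = e^(−0.8681) = 0.4197; e^(−k₂τ) = e^(−0.4293) = 0.6510.
C_D = 0.273×0.503/(0.135−0.273) × (0.4197−0.6510) = (-0.9951)×(-0.2312) = 0.2301 kmol/m³.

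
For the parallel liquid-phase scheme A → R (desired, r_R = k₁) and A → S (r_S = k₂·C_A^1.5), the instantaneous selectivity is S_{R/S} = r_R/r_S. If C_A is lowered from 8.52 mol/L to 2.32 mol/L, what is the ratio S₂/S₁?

S_{R/S} = (k₁/k₂)·C_A^-1.5, so S₂/S₁ = (C_{A,2}/C_{A,1})^-1.5.
= (2.32/8.52)^(-1.5) = (0.2723)^(-1.5) = 7.04.
Selectivity toward R rises as C_A falls — low-concentration operation is favoured.

7.04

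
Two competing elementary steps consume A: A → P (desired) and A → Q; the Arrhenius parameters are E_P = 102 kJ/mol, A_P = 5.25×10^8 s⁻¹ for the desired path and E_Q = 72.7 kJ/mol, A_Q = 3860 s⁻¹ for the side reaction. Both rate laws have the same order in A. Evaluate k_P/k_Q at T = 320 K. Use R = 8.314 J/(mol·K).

Since both paths have the same order in A, the concentration cancels and S_{P/Q} = k_P/k_Q = (A_P/A_Q)·exp[(E_Q−E_P)/(RT)].
(E_Q−E_P)/(RT) = (72.7−102)×10³/(8.314×320) = -29300/2660 = -11.01.
k_P/k_Q = (5.25×10^8/3860)·exp(-11.01) = 1.360×10^5 × 1.649×10^-5 = 2.24.
Since E_P > E_Q, raising the temperature improves selectivity toward P.

2.24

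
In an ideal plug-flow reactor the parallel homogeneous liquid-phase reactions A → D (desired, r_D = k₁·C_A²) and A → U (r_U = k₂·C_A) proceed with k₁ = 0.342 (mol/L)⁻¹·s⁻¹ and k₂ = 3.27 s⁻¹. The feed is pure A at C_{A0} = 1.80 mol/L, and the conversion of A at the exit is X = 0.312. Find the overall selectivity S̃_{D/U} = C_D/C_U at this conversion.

0.159

C_A = C_{A0}(1−X) = 1.238 mol/L.
Along a PFR/batch, dC_U/dC_A = −r_U/(r_D+r_U) = −k₂/(k₂+k₁·C_A).
Integrating from C_{A0} to C_A: C_U = (3.27/0.342)·ln[(3.27+0.342·1.80)/(3.27+0.342·1.24)] = 9.561·ln(3.886/3.694) = 0.4847 mol/L.
Then C_D = (C_{A0}−C_A) − C_U = 0.5616 − 0.4847 = 0.07689 mol/L.
S̃_{D/U} = C_D/C_U = 0.07689/0.4847 = 0.159.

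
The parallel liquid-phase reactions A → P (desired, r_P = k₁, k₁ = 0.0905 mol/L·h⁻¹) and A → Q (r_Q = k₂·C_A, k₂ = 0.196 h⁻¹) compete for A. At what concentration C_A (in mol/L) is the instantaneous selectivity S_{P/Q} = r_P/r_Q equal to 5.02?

0.0920 mol/L

S_{P/Q} = (k₁/k₂)·C_A⁻¹ ⇒ C_A = (S·k₂/k₁)^(-1).
= (5.02×0.196/0.0905)^(-1) = (10.87)^(-1) = 0.0920 mol/L.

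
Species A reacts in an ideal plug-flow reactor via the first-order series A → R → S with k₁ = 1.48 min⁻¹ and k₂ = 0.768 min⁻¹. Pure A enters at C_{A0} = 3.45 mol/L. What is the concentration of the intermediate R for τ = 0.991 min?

For first-order series with pure A initially, C_R(τ) = k₁C_{A0}/(k₂−k₁)·(e^(−k₁τ) − e^(−k₂τ)).
e^(−k₁τ) = e^(−1.48×0.991) = e^(−1.467) = 0.2307; e^(−k₂τ) = e^(−0.7611) = 0.4672.
C_R = 1.48×3.45/(0.768−1.48) × (0.2307−0.4672) = (-7.171)×(-0.2365) = 1.696 mol/L.

1.70 mol/L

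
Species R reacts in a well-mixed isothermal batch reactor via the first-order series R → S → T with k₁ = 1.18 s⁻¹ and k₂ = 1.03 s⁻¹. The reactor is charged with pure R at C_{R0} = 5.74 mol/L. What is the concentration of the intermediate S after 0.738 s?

Solving the coupled first-order balances gives C_S(t) = [k₁/(k₂−k₁)]·C_{R0}·(e^(−k₁t) − e^(−k₂t)).
e^(−k₁t) = e^(−1.18×0.738) = e^(−0.8708) = 0.4186; e^(−k₂t) = e^(−0.7601) = 0.4676.
C_S = 1.18×5.74/(1.03−1.18) × (0.4186−0.4676) = (-45.15)×(-0.04900) = 2.213 mol/L.

2.21 mol/L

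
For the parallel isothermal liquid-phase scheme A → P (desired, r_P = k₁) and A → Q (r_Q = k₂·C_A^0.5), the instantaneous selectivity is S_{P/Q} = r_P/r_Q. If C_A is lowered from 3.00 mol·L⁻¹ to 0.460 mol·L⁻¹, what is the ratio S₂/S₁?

2.55

S_{P/Q} = (k₁/k₂)·C_A^-0.5, so S₂/S₁ = (C_{A,2}/C_{A,1})^-0.5.
= (0.460/3.00)^(-0.5) = (0.1533)^(-0.5) = 2.55.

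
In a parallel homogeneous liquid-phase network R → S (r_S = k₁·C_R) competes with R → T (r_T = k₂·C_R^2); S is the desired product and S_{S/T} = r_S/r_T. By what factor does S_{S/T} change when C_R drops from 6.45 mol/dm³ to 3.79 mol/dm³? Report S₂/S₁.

1.70

S_{S/T} = (k₁/k₂)·C_R⁻¹, so S₂/S₁ = (C_{R,2}/C_{R,1})⁻¹.
= 6.45/3.79 = 1.70.
Selectivity toward S rises as C_R falls — low-concentration operation is favoured.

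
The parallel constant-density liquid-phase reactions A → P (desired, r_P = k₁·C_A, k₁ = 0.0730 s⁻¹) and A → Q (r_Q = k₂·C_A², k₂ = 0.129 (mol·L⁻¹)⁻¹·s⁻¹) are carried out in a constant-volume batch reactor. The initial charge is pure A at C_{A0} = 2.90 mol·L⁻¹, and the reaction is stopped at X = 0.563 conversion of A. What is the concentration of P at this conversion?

0.360 mol·L⁻¹

C_A = C_{A0}(1−X) = 1.267 mol·L⁻¹.
Along a PFR/batch, dC_P/dC_A = −r_P/(r_P+r_Q) = −k₁/(k₁+k₂·C_A).
Integrating from C_{A0} to C_A: C_P = (0.0730/0.129)·ln[(0.0730+0.129·2.90)/(0.0730+0.129·1.27)] = 0.5659·ln(0.4471/0.2365) = 0.3604 mol·L⁻¹.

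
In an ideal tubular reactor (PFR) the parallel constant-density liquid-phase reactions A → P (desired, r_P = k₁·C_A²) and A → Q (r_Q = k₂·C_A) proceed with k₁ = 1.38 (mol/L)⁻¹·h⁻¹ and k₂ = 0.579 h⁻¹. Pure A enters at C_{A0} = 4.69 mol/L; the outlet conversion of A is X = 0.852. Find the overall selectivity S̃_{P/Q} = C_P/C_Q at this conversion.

5.25

C_A = C_{A0}(1−X) = 0.6941 mol/L.
Along a PFR/batch, dC_Q/dC_A = −r_Q/(r_P+r_Q) = −k₂/(k₂+k₁·C_A).
Integrating from C_{A0} to C_A: C_Q = (0.579/1.38)·ln[(0.579+1.38·4.69)/(0.579+1.38·0.694)] = 0.4196·ln(7.051/1.537) = 0.6392 mol/L.
Then C_P = (C_{A0}−C_A) − C_Q = 3.996 − 0.6392 = 3.357 mol/L.
S̃_{P/Q} = C_P/C_Q = 3.357/0.6392 = 5.25.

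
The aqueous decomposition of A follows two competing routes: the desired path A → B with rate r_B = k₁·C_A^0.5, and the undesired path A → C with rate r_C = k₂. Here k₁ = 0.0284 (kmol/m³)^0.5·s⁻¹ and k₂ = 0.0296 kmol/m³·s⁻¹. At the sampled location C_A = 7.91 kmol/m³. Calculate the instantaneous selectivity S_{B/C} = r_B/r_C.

S_{B/C} = r_B/r_C = (k₁·C_A^0.5)/(k₂) = (k₁/k₂)·C_A^0.5.
= (0.0284×7.910^0.5) / (0.0296) = 0.07987/0.02960 = 2.70.

2.70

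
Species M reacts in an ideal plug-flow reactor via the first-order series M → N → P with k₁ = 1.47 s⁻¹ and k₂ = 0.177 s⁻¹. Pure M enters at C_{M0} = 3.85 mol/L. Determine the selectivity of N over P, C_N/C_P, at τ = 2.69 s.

2.31

The intermediate concentration in a first-order A→B→C sequence is C_N = k₁C_{M0}(e^(−k₁τ) − e^(−k₂τ))/(k₂−k₁).
e^(−k₁τ) = e^(−1.47×2.69) = e^(−3.954) = 0.01917; e^(−k₂τ) = e^(−0.4761) = 0.6212.
C_N = 1.47×3.85/(0.177−1.47) × (0.01917−0.6212) = (-4.377)×(-0.6020) = 2.635 mol/L.
C_M = C_{M0}e^(−k₁τ) = 0.07381 mol/L, so C_P = C_{M0}−C_M−C_N = 1.141 mol/L; C_N/C_P = 2.31.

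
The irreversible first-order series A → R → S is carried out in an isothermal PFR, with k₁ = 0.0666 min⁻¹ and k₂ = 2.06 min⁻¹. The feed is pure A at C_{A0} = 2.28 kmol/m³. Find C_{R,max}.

At the optimum, C_{R,max}/C_{A0} = (k₁/k₂)^[k₂/(k₂−k₁)].
= (0.0666/2.06)^(2.06/(2.06−0.0666)) = (0.03233)^(1.033) = 0.02883.
C_{R,max} = 0.02883×2.28 = 0.0657 kmol/m³.

0.0657 kmol/m³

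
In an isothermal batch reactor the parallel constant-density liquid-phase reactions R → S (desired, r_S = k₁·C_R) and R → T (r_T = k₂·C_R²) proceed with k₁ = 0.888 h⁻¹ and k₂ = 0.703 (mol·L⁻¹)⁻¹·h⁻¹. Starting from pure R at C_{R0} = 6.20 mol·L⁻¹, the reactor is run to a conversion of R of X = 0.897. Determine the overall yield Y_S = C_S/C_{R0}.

0.279

C_R = C_{R0}(1−X) = 0.6386 mol·L⁻¹.
Along a PFR/batch, dC_S/dC_R = −r_S/(r_S+r_T) = −k₁/(k₁+k₂·C_R).
Integrating from C_{R0} to C_R: C_S = (0.888/0.703)·ln[(0.888+0.703·6.20)/(0.888+0.703·0.639)] = 1.263·ln(5.247/1.337) = 1.727 mol·L⁻¹.
Y_S = C_S/C_{R0} = 1.727/6.20 = 0.279.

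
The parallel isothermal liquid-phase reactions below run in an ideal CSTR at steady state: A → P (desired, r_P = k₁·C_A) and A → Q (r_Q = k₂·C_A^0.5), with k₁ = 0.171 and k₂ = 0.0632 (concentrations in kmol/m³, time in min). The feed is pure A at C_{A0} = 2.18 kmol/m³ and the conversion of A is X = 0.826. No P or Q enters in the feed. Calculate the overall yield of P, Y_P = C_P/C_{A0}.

Exit C_A = C_{A0}(1−X) = 2.18×0.174 = 0.3793 kmol/m³.
Rates in a CSTR are evaluated at the outlet concentration: r_P = 0.171×0.3793 = 0.06486, r_Q = 0.0632×0.3793^0.5 = 0.03892.
Fraction of consumed A going to P: r_P/(r_P+r_Q) = 0.6250.
C_P = 0.6250·C_{A0}·X = 0.6250×2.18×0.826 = 1.13 kmol/m³; Y_P = C_P/C_{A0} = 0.516.

0.516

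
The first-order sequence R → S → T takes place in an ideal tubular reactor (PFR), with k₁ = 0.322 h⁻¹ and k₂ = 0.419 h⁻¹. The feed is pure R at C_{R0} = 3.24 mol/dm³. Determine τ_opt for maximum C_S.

2.71 h

Setting dC_S/dτ = 0 gives τ_opt = ln(k₂/k₁)/(k₂−k₁).
= ln(0.419/0.322)/(0.419−0.322) = ln(1.301)/0.09700 = 0.2633/0.09700 = 2.71 h.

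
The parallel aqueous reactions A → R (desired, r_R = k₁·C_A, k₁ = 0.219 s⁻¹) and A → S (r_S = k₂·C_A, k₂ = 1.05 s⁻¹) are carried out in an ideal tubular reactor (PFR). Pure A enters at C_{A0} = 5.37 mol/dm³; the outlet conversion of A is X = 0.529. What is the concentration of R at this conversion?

C_A = C_{A0}(1−X) = 2.529 mol/dm³.
Both paths are first order in A, so the instantaneous fraction to R is constant: dC_R/d(−C_A) = k₁/(k₁+k₂) = 0.1726.
C_R = 0.1726·(C_{A0}−C_A) = 0.1726×2.841 = 0.490 mol/dm³.

0.490 mol/dm³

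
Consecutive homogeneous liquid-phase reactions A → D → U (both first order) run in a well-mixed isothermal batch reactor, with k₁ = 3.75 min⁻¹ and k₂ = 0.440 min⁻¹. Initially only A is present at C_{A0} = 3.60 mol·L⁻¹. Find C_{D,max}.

For a first-order series the maximum intermediate yield is C_{D,max}/C_{A0} = (k₁/k₂)^[k₂/(k₂−k₁)].
= (3.75/0.440)^(0.440/(0.440−3.75)) = (8.523)^(-0.1329) = 0.7521.
C_{D,max} = 0.7521×3.60 = 2.71 mol·L⁻¹.

2.71 mol·L⁻¹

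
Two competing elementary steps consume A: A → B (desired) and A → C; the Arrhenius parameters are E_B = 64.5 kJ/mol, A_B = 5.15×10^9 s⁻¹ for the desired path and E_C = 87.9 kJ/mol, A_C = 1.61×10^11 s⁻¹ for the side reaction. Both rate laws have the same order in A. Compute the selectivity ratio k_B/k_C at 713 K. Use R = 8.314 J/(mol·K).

1.66

With equal orders, S_{B/C} = k_B/k_C = (A_B/A_C)·exp[(E_C−E_B)/(RT)].
(E_C−E_B)/(RT) = (87.9−64.5)×10³/(8.314×713) = 23400/5928 = 3.947.
k_B/k_C = (5.15×10^9/1.61×10^11)·exp(3.947) = 0.03199 × 51.80 = 1.66.
Since E_B < E_C, lowering the temperature improves selectivity toward B.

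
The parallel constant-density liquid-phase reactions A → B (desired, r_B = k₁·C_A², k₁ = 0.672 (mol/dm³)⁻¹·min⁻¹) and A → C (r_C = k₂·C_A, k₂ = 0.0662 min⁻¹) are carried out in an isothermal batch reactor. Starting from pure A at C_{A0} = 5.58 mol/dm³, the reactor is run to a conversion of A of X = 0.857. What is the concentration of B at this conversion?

C_A = C_{A0}(1−X) = 0.7979 mol/dm³.
Along a PFR/batch, dC_C/dC_A = −r_C/(r_B+r_C) = −k₂/(k₂+k₁·C_A).
Integrating from C_{A0} to C_A: C_C = (0.0662/0.672)·ln[(0.0662+0.672·5.58)/(0.0662+0.672·0.798)] = 0.09851·ln(3.816/0.6024) = 0.1819 mol/dm³.
Then C_B = (C_{A0}−C_A) − C_C = 4.782 − 0.1819 = 4.600 mol/dm³.

4.60 mol/dm³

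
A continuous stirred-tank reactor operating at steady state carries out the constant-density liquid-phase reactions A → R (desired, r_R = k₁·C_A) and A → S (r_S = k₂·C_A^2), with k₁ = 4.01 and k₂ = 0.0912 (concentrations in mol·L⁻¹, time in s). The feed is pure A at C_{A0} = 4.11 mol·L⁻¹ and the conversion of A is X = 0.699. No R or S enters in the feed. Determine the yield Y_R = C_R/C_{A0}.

0.680

Exit C_A = C_{A0}(1−X) = 4.11×0.301 = 1.237 mol·L⁻¹.
A CSTR operates uniformly at the exit composition, giving r_R = 4.961 and r_S = 0.1396 (each k·C_A^n at C_A = 1.237).
Fraction of consumed A going to R: r_R/(r_R+r_S) = 0.9726.
C_R = 0.9726·C_{A0}·X = 0.9726×4.11×0.699 = 2.79 mol·L⁻¹; Y_R = C_R/C_{A0} = 0.680.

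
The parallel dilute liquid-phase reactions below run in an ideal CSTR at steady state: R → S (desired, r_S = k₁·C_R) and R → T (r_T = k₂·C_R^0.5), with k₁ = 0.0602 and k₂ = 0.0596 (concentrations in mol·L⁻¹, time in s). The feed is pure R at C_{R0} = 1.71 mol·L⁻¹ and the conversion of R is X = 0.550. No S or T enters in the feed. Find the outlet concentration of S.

Exit C_R = C_{R0}(1−X) = 1.71×0.450 = 0.7695 mol·L⁻¹.
In a CSTR the entire volume is at exit conditions, so r_S = 0.0602×0.7695 = 0.04632 and r_T = 0.0596×0.7695^0.5 = 0.05228.
Fraction of consumed R going to S: r_S/(r_S+r_T) = 0.4698.
C_S = 0.4698·C_{R0}·X = 0.4698×1.71×0.550 = 0.442 mol·L⁻¹.

0.442 mol·L⁻¹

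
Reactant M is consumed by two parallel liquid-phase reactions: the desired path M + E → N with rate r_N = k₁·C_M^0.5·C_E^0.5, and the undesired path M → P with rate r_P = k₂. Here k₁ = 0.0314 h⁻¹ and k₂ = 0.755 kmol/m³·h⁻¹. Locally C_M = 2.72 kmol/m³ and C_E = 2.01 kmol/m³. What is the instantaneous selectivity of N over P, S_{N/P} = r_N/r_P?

S_{N/P} = r_N/r_P = (k₁·C_M^0.5·C_E^0.5)/(k₂) = (k₁/k₂)·C_M^0.5·C_E^0.5.
= (0.0314×2.720^0.5×2.010^0.5) / (0.755) = 0.07342/0.7550 = 0.0972.
Since the desired path is higher order in M, keeping C_M high (PFR or concentrated feed) favours N.

0.0972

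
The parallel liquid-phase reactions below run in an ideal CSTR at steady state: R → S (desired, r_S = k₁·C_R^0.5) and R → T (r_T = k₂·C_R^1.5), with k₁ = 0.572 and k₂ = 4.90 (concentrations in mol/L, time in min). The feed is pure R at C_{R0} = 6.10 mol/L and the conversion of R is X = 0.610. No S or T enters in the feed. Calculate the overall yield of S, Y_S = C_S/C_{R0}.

Exit C_R = C_{R0}(1−X) = 6.10×0.390 = 2.379 mol/L.
In a CSTR the entire volume is at exit conditions, so r_S = 0.572×2.379^0.5 = 0.8823 and r_T = 4.90×2.379^1.5 = 17.98.
Fraction of consumed R going to S: r_S/(r_S+r_T) = 0.04677.
C_S = 0.04677·C_{R0}·X = 0.04677×6.10×0.610 = 0.174 mol/L; Y_S = C_S/C_{R0} = 0.0285.

0.0285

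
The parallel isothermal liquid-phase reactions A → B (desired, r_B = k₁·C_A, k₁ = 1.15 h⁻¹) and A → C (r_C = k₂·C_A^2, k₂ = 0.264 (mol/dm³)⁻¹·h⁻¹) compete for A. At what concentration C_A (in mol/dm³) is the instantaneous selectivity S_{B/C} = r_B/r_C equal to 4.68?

S_{B/C} = (k₁/k₂)·C_A⁻¹ ⇒ C_A = (S·k₂/k₁)^(-1).
= (4.68×0.264/1.15)^(-1) = (1.074)^(-1) = 0.931 mol/dm³.

0.931 mol/dm³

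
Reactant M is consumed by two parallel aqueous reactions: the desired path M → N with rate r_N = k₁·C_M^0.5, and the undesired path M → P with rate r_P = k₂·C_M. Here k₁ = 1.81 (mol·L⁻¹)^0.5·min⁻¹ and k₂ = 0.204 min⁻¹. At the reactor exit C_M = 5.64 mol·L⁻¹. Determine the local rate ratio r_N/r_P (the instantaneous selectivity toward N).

3.74

S_{N/P} = r_N/r_P = (k₁·C_M^0.5)/(k₂·C_M) = (k₁/k₂)·C_M^-0.5.
= (1.81×5.640^0.5) / (0.204×5.640) = 4.299/1.151 = 3.74.
The undesired path is higher order in M, so low C_M (CSTR or dilute feed) favours N.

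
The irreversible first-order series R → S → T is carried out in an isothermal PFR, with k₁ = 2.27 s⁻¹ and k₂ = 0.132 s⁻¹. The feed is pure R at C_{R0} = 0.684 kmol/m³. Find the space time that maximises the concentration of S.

For first-order series the maximum of C_S occurs at τ_opt = ln(k₂/k₁)/(k₂−k₁).
= ln(0.132/2.27)/(0.132−2.27) = ln(0.05815)/-2.138 = -2.845/-2.138 = 1.33 s.

1.33 s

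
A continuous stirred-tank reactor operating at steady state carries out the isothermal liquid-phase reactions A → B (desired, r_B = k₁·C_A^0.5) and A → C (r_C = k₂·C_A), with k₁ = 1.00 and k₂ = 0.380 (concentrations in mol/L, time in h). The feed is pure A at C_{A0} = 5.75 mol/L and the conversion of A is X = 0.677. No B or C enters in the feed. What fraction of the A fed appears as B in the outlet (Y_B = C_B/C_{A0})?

Exit C_A = C_{A0}(1−X) = 5.75×0.323 = 1.857 mol/L.
In a CSTR the entire volume is at exit conditions, so r_B = 1.00×1.857^0.5 = 1.363 and r_C = 0.380×1.857 = 0.7058.
Fraction of consumed A going to B: r_B/(r_B+r_C) = 0.6588.
C_B = 0.6588·C_{A0}·X = 0.6588×5.75×0.677 = 2.56 mol/L; Y_B = C_B/C_{A0} = 0.446.

0.446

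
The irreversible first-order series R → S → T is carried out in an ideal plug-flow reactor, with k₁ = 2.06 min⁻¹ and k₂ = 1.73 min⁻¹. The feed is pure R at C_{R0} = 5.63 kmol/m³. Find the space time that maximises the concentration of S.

0.529 min

Setting dC_S/dτ = 0 gives τ_opt = ln(k₂/k₁)/(k₂−k₁).
= ln(1.73/2.06)/(1.73−2.06) = ln(0.8398)/-0.3300 = -0.1746/-0.3300 = 0.529 min.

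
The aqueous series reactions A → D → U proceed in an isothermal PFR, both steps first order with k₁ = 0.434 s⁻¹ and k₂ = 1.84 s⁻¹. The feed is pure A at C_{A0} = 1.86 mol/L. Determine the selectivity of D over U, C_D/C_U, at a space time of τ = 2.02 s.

0.261

The intermediate concentration in a first-order A→B→C sequence is C_D = k₁C_{A0}(e^(−k₁τ) − e^(−k₂τ))/(k₂−k₁).
e^(−k₁τ) = e^(−0.434×2.02) = e^(−0.8767) = 0.4162; e^(−k₂τ) = e^(−3.717) = 0.02431.
C_D = 0.434×1.86/(1.84−0.434) × (0.4162−0.02431) = 0.5741×0.3919 = 0.2250 mol/L.
C_A = C_{A0}e^(−k₁τ) = 0.7741 mol/L, so C_U = C_{A0}−C_A−C_D = 0.8610 mol/L; C_D/C_U = 0.261.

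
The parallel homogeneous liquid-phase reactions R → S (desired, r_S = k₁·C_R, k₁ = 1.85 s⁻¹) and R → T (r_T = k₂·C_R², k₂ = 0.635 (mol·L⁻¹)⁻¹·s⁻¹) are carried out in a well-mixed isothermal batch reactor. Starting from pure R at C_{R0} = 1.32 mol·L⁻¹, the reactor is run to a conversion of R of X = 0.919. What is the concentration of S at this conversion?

0.984 mol·L⁻¹

C_R = C_{R0}(1−X) = 0.1069 mol·L⁻¹.
Along a PFR/batch, dC_S/dC_R = −r_S/(r_S+r_T) = −k₁/(k₁+k₂·C_R).
Integrating from C_{R0} to C_R: C_S = (1.85/0.635)·ln[(1.85+0.635·1.32)/(1.85+0.635·0.107)] = 2.913·ln(2.688/1.918) = 0.9837 mol·L⁻¹.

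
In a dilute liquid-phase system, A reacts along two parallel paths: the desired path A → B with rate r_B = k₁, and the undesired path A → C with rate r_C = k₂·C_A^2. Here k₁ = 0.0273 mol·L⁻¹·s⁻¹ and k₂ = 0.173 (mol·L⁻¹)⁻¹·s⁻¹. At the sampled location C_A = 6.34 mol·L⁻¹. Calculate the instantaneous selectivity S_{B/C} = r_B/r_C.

S_{B/C} = r_B/r_C = (k₁)/(k₂·C_A^2) = (k₁/k₂)·C_A^-2.
= (0.0273) / (0.173×6.340^2) = 0.02730/6.954 = 0.00393.

0.00393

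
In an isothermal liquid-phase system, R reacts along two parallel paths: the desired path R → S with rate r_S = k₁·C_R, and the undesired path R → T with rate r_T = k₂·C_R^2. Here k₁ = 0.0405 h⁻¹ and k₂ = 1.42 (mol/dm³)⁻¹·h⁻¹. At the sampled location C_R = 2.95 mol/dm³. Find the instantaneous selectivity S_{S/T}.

S_{S/T} = r_S/r_T = (k₁·C_R)/(k₂·C_R^2) = (k₁/k₂)·C_R⁻¹.
= (0.0405×2.950) / (1.42×2.950^2) = 0.1195/12.36 = 0.00967.
The undesired path is higher order in R, so low C_R (CSTR or dilute feed) favours S.

0.00967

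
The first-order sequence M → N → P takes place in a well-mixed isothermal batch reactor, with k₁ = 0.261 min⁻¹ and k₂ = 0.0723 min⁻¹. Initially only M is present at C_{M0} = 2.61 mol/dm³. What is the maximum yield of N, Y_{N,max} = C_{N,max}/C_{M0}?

Evaluating C_N at t_opt = ln(k₂/k₁)/(k₂−k₁) gives C_{N,max}/C_{M0} = (k₁/k₂)^[k₂/(k₂−k₁)].
= (0.261/0.0723)^(0.0723/(0.0723−0.261)) = (3.610)^(-0.3831) = 0.6115.

0.611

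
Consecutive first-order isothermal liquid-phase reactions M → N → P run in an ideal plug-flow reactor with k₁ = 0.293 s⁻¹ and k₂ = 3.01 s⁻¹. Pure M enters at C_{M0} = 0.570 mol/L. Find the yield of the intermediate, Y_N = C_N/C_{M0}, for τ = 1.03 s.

The intermediate concentration in a first-order A→B→C sequence is C_N = k₁C_{M0}(e^(−k₁τ) − e^(−k₂τ))/(k₂−k₁).
e^(−k₁τ) = e^(−0.293×1.03) = e^(−0.3018) = 0.7395; e^(−k₂τ) = e^(−3.100) = 0.04504.
C_N = 0.293×0.570/(3.01−0.293) × (0.7395−0.04504) = 0.06147×0.6945 = 0.04269 mol/L.
Y_N = C_N/C_{M0} = 0.04269/0.570 = 0.0749.

0.0749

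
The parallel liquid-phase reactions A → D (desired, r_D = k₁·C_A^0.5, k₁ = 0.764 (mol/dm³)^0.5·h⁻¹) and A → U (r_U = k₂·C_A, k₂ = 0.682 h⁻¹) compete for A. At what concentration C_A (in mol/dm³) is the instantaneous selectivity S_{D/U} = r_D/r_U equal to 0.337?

11.0 mol/dm³

S_{D/U} = (k₁/k₂)·C_A^-0.5 ⇒ C_A = (S·k₂/k₁)^(-2).
= (0.337×0.682/0.764)^(-2) = (0.3008)^(-2) = 11.0 mol/dm³.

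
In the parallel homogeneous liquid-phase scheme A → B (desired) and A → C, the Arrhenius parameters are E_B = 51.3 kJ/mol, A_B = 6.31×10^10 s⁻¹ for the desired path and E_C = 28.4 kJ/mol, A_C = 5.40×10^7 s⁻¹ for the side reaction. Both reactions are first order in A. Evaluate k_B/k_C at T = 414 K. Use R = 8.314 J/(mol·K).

Since both paths have the same order in A, the concentration cancels and S_{B/C} = k_B/k_C = (A_B/A_C)·exp[(E_C−E_B)/(RT)].
(E_C−E_B)/(RT) = (28.4−51.3)×10³/(8.314×414) = -22900/3442 = -6.653.
k_B/k_C = (6.31×10^10/5.40×10^7)·exp(-6.653) = 1169 × 0.001290 = 1.51.
Since E_B > E_C, raising the temperature improves selectivity toward B.

1.51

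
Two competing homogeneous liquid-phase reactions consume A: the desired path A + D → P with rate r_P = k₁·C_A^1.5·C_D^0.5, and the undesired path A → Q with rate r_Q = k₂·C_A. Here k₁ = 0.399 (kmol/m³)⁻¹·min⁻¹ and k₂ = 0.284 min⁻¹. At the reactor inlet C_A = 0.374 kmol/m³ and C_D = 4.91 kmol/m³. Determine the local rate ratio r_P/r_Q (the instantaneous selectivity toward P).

1.90

S_{P/Q} = r_P/r_Q = (k₁·C_A^1.5·C_D^0.5)/(k₂·C_A) = (k₁/k₂)·C_A^0.5·C_D^0.5.
= (0.399×0.3740^1.5×4.910^0.5) / (0.284×0.3740) = 0.2022/0.1062 = 1.90.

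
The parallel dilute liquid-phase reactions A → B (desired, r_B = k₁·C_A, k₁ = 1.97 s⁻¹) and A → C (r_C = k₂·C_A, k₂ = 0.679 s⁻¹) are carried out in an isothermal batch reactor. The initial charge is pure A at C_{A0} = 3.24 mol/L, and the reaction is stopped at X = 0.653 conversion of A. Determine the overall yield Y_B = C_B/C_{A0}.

C_A = C_{A0}(1−X) = 1.124 mol/L.
Both paths are first order in A, so the instantaneous fraction to B is constant: dC_B/d(−C_A) = k₁/(k₁+k₂) = 0.7437.
C_B = 0.7437·(C_{A0}−C_A) = 0.7437×2.116 = 1.57 mol/L.
Y_B = C_B/C_{A0} = 1.573/3.24 = 0.486.

0.486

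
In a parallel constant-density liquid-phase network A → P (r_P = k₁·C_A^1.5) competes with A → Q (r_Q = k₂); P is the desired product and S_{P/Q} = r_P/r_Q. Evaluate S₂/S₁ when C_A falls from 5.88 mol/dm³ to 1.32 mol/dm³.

S_{P/Q} = (k₁/k₂)·C_A^1.5, so S₂/S₁ = (C_{A,2}/C_{A,1})^1.5.
= (1.32/5.88)^1.5 = (0.2245)^1.5 = 0.106.
Selectivity toward P falls as C_A falls — high-concentration operation is favoured.

0.106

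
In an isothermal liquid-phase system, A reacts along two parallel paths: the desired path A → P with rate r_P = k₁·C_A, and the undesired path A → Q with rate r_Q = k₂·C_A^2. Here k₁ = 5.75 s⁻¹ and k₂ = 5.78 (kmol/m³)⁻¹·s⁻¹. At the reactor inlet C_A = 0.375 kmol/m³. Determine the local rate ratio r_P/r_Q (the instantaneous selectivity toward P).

2.65

S_{P/Q} = r_P/r_Q = (k₁·C_A)/(k₂·C_A^2) = (k₁/k₂)·C_A⁻¹.
= (5.75×0.3750) / (5.78×0.3750^2) = 2.156/0.8128 = 2.65.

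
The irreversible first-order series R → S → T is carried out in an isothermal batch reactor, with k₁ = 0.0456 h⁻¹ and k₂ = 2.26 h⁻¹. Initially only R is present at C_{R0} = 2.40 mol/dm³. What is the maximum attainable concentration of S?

0.0447 mol/dm³

Evaluating C_S at t_opt = ln(k₂/k₁)/(k₂−k₁) gives C_{S,max}/C_{R0} = (k₁/k₂)^[k₂/(k₂−k₁)].
= (0.0456/2.26)^(2.26/(2.26−0.0456)) = (0.02018)^(1.021) = 0.01862.
C_{S,max} = 0.01862×2.40 = 0.0447 mol/dm³.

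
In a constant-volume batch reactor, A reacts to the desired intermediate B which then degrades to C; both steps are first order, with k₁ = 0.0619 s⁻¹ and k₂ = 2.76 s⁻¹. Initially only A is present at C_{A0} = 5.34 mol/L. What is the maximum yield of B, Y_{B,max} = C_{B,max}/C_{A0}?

0.0206

For a first-order series the maximum intermediate yield is C_{B,max}/C_{A0} = (k₁/k₂)^[k₂/(k₂−k₁)].
= (0.0619/2.76)^(2.76/(2.76−0.0619)) = (0.02243)^(1.023) = 0.02056.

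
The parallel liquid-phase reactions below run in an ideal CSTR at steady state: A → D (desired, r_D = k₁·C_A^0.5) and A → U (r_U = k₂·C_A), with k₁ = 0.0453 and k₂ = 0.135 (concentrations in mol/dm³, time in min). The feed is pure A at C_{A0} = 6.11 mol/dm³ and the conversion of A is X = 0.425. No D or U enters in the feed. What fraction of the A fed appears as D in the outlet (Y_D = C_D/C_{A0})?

Exit C_A = C_{A0}(1−X) = 6.11×0.575 = 3.513 mol/dm³.
In a CSTR the entire volume is at exit conditions, so r_D = 0.0453×3.513^0.5 = 0.08491 and r_U = 0.135×3.513 = 0.4743.
Fraction of consumed A going to D: r_D/(r_D+r_U) = 0.1518.
C_D = 0.1518·C_{A0}·X = 0.1518×6.11×0.425 = 0.394 mol/dm³; Y_D = C_D/C_{A0} = 0.0645.

0.0645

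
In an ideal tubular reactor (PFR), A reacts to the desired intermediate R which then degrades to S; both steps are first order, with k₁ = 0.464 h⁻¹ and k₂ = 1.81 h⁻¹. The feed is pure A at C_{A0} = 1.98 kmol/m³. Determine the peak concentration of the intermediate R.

For a first-order series the maximum intermediate yield is C_{R,max}/C_{A0} = (k₁/k₂)^[k₂/(k₂−k₁)].
= (0.464/1.81)^(1.81/(1.81−0.464)) = (0.2564)^(1.345) = 0.1603.
C_{R,max} = 0.1603×1.98 = 0.317 kmol/m³.

0.317 kmol/m³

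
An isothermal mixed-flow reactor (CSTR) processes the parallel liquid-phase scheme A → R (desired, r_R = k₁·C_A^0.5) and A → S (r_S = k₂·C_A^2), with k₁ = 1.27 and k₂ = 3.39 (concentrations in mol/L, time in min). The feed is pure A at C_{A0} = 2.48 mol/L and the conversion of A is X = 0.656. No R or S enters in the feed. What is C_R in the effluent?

0.524 mol/L

Exit C_A = C_{A0}(1−X) = 2.48×0.344 = 0.8531 mol/L.
Rates in a CSTR are evaluated at the outlet concentration: r_R = 1.27×0.8531^0.5 = 1.173, r_S = 3.39×0.8531^2 = 2.467.
Fraction of consumed A going to R: r_R/(r_R+r_S) = 0.3222.
C_R = 0.3222·C_{A0}·X = 0.3222×2.48×0.656 = 0.524 mol/L.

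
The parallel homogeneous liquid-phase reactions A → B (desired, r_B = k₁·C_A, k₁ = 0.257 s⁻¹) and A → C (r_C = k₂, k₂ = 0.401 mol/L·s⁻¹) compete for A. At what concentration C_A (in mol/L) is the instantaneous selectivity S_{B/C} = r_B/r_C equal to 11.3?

S_{B/C} = (k₁/k₂)·C_A ⇒ C_A = S·k₂/k₁.
= 11.3×0.401/0.257 = 17.6 mol/L.

17.6 mol/L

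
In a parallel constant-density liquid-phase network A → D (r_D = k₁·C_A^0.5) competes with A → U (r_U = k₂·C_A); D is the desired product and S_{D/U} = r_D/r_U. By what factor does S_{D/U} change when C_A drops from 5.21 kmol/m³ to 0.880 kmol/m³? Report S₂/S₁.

2.43

S_{D/U} = (k₁/k₂)·C_A^-0.5, so S₂/S₁ = (C_{A,2}/C_{A,1})^-0.5.
= (0.880/5.21)^(-0.5) = (0.1689)^(-0.5) = 2.43.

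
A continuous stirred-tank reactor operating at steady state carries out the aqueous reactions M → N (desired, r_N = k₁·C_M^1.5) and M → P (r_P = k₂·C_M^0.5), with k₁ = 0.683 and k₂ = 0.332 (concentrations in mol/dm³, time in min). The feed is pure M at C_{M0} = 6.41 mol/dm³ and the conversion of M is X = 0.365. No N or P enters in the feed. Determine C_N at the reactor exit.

Exit C_M = C_{M0}(1−X) = 6.41×0.635 = 4.070 mol/dm³.
In a CSTR the entire volume is at exit conditions, so r_N = 0.683×4.070^1.5 = 5.609 and r_P = 0.332×4.070^0.5 = 0.6698.
Fraction of consumed M going to N: r_N/(r_N+r_P) = 0.8933.
C_N = 0.8933·C_{M0}·X = 0.8933×6.41×0.365 = 2.09 mol/dm³.

2.09 mol/dm³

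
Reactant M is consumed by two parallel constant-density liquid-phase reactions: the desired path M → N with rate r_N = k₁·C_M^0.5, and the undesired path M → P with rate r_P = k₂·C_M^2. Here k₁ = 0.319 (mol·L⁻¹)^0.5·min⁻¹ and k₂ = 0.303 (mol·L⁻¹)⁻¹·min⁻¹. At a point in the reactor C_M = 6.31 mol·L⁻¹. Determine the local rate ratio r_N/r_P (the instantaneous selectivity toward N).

0.0664

S_{N/P} = r_N/r_P = (k₁·C_M^0.5)/(k₂·C_M^2) = (k₁/k₂)·C_M^-1.5.
= (0.319×6.310^0.5) / (0.303×6.310^2) = 0.8013/12.06 = 0.0664.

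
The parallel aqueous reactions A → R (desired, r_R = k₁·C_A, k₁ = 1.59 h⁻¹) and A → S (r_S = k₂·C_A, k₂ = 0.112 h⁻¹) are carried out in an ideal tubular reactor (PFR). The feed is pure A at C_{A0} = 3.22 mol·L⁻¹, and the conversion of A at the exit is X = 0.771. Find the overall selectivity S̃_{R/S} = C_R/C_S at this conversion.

C_A = C_{A0}(1−X) = 0.7374 mol·L⁻¹.
Both paths are first order in A, so the instantaneous fraction to R is constant: dC_R/d(−C_A) = k₁/(k₁+k₂) = 0.9342.
C_R = 0.9342·(C_{A0}−C_A) = 0.9342×2.483 = 2.32 mol·L⁻¹.
C_S = (C_{A0}−C_A)−C_R = 0.1634 mol·L⁻¹; S̃_{R/S} = 2.319/0.1634 = 14.2.

14.2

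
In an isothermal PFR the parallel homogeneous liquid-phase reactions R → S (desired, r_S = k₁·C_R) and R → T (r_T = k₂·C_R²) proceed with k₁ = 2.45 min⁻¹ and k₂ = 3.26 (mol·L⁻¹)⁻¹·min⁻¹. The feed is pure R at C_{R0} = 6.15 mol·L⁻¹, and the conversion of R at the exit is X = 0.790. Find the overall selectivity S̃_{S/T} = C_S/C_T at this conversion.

C_R = C_{R0}(1−X) = 1.291 mol·L⁻¹.
Along a PFR/batch, dC_S/dC_R = −r_S/(r_S+r_T) = −k₁/(k₁+k₂·C_R).
Integrating from C_{R0} to C_R: C_S = (2.45/3.26)·ln[(2.45+3.26·6.15)/(2.45+3.26·1.29)] = 0.7515·ln(22.50/6.660) = 0.9148 mol·L⁻¹.
C_T = (C_{R0}−C_R)−C_S = 3.944 mol·L⁻¹; S̃_{S/T} = 0.9148/3.944 = 0.232.

0.232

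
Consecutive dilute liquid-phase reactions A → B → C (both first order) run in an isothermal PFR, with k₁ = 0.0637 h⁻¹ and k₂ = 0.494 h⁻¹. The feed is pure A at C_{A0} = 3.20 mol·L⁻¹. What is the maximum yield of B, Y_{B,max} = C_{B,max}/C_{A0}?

0.0952

At the optimum, C_{B,max}/C_{A0} = (k₁/k₂)^[k₂/(k₂−k₁)].
= (0.0637/0.494)^(0.494/(0.494−0.0637)) = (0.1289)^(1.148) = 0.09522.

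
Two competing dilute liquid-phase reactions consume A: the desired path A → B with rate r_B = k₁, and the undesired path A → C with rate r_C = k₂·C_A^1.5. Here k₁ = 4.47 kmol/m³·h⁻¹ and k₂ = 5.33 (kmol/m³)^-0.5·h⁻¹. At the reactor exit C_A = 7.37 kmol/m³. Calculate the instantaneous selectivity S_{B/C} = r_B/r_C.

0.0419

S_{B/C} = r_B/r_C = (k₁)/(k₂·C_A^1.5) = (k₁/k₂)·C_A^-1.5.
= (4.47) / (5.33×7.370^1.5) = 4.470/106.6 = 0.0419.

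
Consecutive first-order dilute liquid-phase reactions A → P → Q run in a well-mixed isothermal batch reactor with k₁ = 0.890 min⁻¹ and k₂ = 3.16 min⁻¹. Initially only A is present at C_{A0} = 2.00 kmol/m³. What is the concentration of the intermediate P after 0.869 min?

Solving the coupled first-order balances gives C_P(t) = [k₁/(k₂−k₁)]·C_{A0}·(e^(−k₁t) − e^(−k₂t)).
e^(−k₁t) = e^(−0.890×0.869) = e^(−0.7734) = 0.4614; e^(−k₂t) = e^(−2.746) = 0.06418.
C_P = 0.890×2.00/(3.16−0.890) × (0.4614−0.06418) = 0.7841×0.3973 = 0.3115 kmol/m³.

0.312 kmol/m³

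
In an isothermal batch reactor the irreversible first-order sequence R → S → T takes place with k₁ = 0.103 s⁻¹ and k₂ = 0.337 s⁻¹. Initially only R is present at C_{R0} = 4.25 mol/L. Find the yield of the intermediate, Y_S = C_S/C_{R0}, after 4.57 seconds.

Solving the coupled first-order balances gives C_S(t) = [k₁/(k₂−k₁)]·C_{R0}·(e^(−k₁t) − e^(−k₂t)).
e^(−k₁t) = e^(−0.103×4.57) = e^(−0.4707) = 0.6246; e^(−k₂t) = e^(−1.540) = 0.2144.
C_S = 0.103×4.25/(0.337−0.103) × (0.6246−0.2144) = 1.871×0.4102 = 0.7674 mol/L.
Y_S = C_S/C_{R0} = 0.7674/4.25 = 0.181.

0.181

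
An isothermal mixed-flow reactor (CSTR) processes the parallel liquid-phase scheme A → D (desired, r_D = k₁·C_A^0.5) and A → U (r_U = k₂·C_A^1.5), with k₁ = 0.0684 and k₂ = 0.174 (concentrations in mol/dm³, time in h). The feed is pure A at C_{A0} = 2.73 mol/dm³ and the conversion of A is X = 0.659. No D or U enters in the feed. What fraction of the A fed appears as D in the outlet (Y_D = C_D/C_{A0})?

0.196

Exit C_A = C_{A0}(1−X) = 2.73×0.341 = 0.9309 mol/dm³.
A CSTR operates uniformly at the exit composition, giving r_D = 0.06600 and r_U = 0.1563 (each k·C_A^n at C_A = 0.9309).
Fraction of consumed A going to D: r_D/(r_D+r_U) = 0.2969.
C_D = 0.2969·C_{A0}·X = 0.2969×2.73×0.659 = 0.534 mol/dm³; Y_D = C_D/C_{A0} = 0.196.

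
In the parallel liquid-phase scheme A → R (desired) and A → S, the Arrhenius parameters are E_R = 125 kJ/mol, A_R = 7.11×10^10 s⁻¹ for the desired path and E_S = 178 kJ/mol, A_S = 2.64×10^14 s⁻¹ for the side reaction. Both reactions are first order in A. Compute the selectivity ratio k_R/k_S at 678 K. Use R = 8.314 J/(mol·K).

3.26

Since both paths have the same order in A, the concentration cancels and S_{R/S} = k_R/k_S = (A_R/A_S)·exp[(E_S−E_R)/(RT)].
(E_S−E_R)/(RT) = (178−125)×10³/(8.314×678) = 53000/5637 = 9.402.
k_R/k_S = (7.11×10^10/2.64×10^14)·exp(9.402) = 2.693×10^-4 × 12117 = 3.26.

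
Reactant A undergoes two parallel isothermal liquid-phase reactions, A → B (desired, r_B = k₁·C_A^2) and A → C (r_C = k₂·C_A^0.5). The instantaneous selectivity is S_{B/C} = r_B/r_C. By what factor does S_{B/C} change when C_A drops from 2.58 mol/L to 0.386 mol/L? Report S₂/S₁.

0.0579

S_{B/C} = (k₁/k₂)·C_A^1.5, so S₂/S₁ = (C_{A,2}/C_{A,1})^1.5.
= (0.386/2.58)^1.5 = (0.1496)^1.5 = 0.0579.
Selectivity toward B falls as C_A falls — high-concentration operation is favoured.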